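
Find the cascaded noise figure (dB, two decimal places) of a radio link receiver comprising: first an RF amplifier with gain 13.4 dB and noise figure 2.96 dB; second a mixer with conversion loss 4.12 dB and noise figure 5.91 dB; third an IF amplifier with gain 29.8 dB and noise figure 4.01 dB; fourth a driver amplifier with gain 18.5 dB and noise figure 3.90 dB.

Convert to linear (a loss of L dB is a gain of −L dB): F_i = 10^(NF_i/10), G_i = 10^(G_i,dB/10)
  Stage 1: F_1 = 10^(2.96/10) = 1.977, G_1 = 10^(13.4/10) = 21.88
  Stage 2: F_2 = 10^(5.91/10) = 3.899, G_2 = 10^(−4.12/10) = 0.3873
  Stage 3: F_3 = 10^(4.01/10) = 2.518, G_3 = 10^(29.8/10) = 955.0
  Stage 4: F_4 = 10^(3.90/10) = 2.455, G_4 = 10^(18.5/10) = 70.79
Friis cascade:
  F = 1.977 + (3.899 − 1)/21.88 + (2.518 − 1)/8.472 + (2.455 − 1)/8091 = 2.289
NF = 10 log₁₀(2.289) = 3.60 dB

3.60 dB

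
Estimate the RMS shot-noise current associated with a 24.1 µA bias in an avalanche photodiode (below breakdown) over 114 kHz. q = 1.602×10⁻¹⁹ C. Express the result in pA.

938 pA

I_n = √(2qI·B)
2qI·B = 2 × 1.602×10⁻¹⁹ × 2.41×10⁻⁵ × 1.14×10⁵ = 8.80×10⁻¹⁹ A²
I_n = √(8.80×10⁻¹⁹) = 9.38×10⁻¹⁰ A = 938 pA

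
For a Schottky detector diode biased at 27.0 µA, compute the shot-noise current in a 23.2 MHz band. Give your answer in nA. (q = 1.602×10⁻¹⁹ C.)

I_n = √(2qI·B)
2qI·B = 2 × 1.602×10⁻¹⁹ × 2.70×10⁻⁵ × 2.32×10⁷ = 2.01×10⁻¹⁶ A²
I_n = √(2.01×10⁻¹⁶) = 1.42×10⁻⁸ A = 14.2 nA

14.2 nA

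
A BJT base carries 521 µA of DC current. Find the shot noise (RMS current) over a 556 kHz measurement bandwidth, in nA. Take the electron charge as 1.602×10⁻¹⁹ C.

9.63 nA

I_n = √(2qI·B)
2qI·B = 2 × 1.602×10⁻¹⁹ × 5.21×10⁻⁴ × 5.56×10⁵ = 9.28×10⁻¹⁷ A²
I_n = √(9.28×10⁻¹⁷) = 9.63×10⁻⁹ A = 9.63 nA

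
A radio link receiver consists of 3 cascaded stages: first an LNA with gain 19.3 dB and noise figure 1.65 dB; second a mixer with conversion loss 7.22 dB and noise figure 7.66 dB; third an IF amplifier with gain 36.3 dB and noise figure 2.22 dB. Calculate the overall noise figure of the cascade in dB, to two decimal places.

Convert to linear (a loss of L dB is a gain of −L dB): F_i = 10^(NF_i/10), G_i = 10^(G_i,dB/10)
  Stage 1: F_1 = 10^(1.65/10) = 1.462, G_1 = 10^(19.3/10) = 85.11
  Stage 2: F_2 = 10^(7.66/10) = 5.834, G_2 = 10^(−7.22/10) = 0.1897
  Stage 3: F_3 = 10^(2.22/10) = 1.667, G_3 = 10^(36.3/10) = 4266
Friis cascade:
  F = 1.462 + (5.834 − 1)/85.11 + (1.667 − 1)/16.14 = 1.560
NF = 10 log₁₀(1.560) = 1.93 dB

1.93 dB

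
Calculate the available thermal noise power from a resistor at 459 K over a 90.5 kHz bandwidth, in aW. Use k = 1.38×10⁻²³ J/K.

P_n = kTB = 1.38×10⁻²³ × 459 × 9.05×10⁴ = 5.73×10⁻¹⁶ W = 573 aW

573 aW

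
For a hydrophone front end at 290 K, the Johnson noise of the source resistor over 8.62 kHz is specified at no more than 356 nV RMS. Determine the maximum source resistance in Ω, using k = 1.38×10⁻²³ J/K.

Johnson–Nyquist: V_n = √(4kTRB) ⇒ R = V_n² / (4kTB)
4kTB = 4 × 1.38×10⁻²³ × 290 × 8.62×10³ = 1.38×10⁻¹⁶
R = (3.56×10⁻⁷)² / 1.38×10⁻¹⁶ = 9.18×10² Ω = 918 Ω

918 Ω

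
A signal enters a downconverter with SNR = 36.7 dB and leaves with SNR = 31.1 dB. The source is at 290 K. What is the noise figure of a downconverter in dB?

NF (dB) = SNR_in(dB) − SNR_out(dB) when the source is at T₀
NF = 36.7 − 31.1 = 5.6 dB

5.6 dB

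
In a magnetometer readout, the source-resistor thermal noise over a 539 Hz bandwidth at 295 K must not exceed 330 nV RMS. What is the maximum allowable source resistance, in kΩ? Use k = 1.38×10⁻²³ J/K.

12.4 kΩ

Johnson–Nyquist: V_n = √(4kTRB) ⇒ R = V_n² / (4kTB)
4kTB = 4 × 1.38×10⁻²³ × 295 × 5.39×10² = 8.78×10⁻¹⁸
R = (3.30×10⁻⁷)² / 8.78×10⁻¹⁸ = 1.24×10⁴ Ω = 12.4 kΩ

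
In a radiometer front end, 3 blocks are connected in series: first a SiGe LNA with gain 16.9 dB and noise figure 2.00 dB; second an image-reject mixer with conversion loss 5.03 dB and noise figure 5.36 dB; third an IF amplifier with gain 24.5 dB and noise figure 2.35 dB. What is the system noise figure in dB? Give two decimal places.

Convert to linear (a loss of L dB is a gain of −L dB): F_i = 10^(NF_i/10), G_i = 10^(G_i,dB/10)
  Stage 1: F_1 = 10^(2.00/10) = 1.585, G_1 = 10^(16.9/10) = 48.98
  Stage 2: F_2 = 10^(5.36/10) = 3.436, G_2 = 10^(−5.03/10) = 0.3141
  Stage 3: F_3 = 10^(2.35/10) = 1.718, G_3 = 10^(24.5/10) = 281.8
Friis cascade:
  F = 1.585 + (3.436 − 1)/48.98 + (1.718 − 1)/15.38 = 1.681
NF = 10 log₁₀(1.681) = 2.26 dB

2.26 dB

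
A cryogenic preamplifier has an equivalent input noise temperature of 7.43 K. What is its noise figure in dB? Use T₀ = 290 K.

F = 1 + T_e/T₀ = 1 + 7.43/290 = 1.02562
NF = 10 log₁₀(1.02562) = 0.110 dB

0.110 dB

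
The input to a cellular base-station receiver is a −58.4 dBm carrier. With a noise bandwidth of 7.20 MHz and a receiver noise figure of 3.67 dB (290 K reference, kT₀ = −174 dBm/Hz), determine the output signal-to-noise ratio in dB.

Noise floor: N = −174 + 10 log₁₀(B) + NF
10 log₁₀(7.20×10⁶) = 68.57 dB
N = −174 + 68.57 + 3.67 = −101.76 dBm
SNR = P_sig − N = −58.4 − (−101.76) = 43.36 dB → 43.4 dB

43.4 dB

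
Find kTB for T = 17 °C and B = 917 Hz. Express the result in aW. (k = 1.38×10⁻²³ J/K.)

T = 17 °C + 273.15 = 290.15 K
P_n = kTB = 1.38×10⁻²³ × 290.15 × 9.17×10² = 3.67×10⁻¹⁸ W = 3.67 aW

3.67 aW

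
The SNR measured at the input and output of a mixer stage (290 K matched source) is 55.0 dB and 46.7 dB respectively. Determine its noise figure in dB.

NF (dB) = SNR_in(dB) − SNR_out(dB) when the source is at T₀
NF = 55.0 − 46.7 = 8.3 dB

8.3 dB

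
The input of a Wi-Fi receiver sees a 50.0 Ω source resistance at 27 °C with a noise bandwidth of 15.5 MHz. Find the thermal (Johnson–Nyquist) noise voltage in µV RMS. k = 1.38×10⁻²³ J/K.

T = 27 °C + 273.15 = 300.15 K
V_n = √(4kTRB)
4kTRB = 4 × 1.38×10⁻²³ × 300.15 × 5.00×10¹ × 1.55×10⁷ = 1.28×10⁻¹¹ V²
V_n = √(1.28×10⁻¹¹) = 3.58×10⁻⁶ V = 3.58 µV

3.58 µV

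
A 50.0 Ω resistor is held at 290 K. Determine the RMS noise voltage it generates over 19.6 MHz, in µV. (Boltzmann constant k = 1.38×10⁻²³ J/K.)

V_n = √(4kTRB)
4kTRB = 4 × 1.38×10⁻²³ × 290 × 5.00×10¹ × 1.96×10⁷ = 1.57×10⁻¹¹ V²
V_n = √(1.57×10⁻¹¹) = 3.96×10⁻⁶ V = 3.96 µV

3.96 µV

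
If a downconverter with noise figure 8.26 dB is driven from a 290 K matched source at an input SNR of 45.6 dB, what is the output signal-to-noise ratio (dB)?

By definition F = SNR_in/SNR_out, so in dB: SNR_out = SNR_in − NF
SNR_out = 45.6 − 8.26 = 37.34 dB

37.34 dB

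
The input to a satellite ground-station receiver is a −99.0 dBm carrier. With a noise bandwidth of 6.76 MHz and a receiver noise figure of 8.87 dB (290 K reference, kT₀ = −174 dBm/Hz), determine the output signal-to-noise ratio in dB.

Noise floor: N = −174 + 10 log₁₀(B) + NF
10 log₁₀(6.76×10⁶) = 68.3 dB
N = −174 + 68.3 + 8.87 = −96.83 dBm
SNR = P_sig − N = −99.0 − (−96.83) = −2.17 dB → −2.2 dB

−2.2 dB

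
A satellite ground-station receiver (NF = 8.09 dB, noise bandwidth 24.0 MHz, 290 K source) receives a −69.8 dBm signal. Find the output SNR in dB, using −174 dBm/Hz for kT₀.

22.3 dB

Noise floor: N = −174 + 10 log₁₀(B) + NF
10 log₁₀(2.40×10⁷) = 73.8 dB
N = −174 + 73.8 + 8.09 = −92.11 dBm
SNR = P_sig − N = −69.8 − (−92.11) = 22.31 dB → 22.3 dB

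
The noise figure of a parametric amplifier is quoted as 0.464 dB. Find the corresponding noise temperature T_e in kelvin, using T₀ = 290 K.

F = 10^(0.464/10) = 1.11276
T_e = (F − 1)·T₀ = (1.11276 − 1) × 290 = 32.7 K

32.7 K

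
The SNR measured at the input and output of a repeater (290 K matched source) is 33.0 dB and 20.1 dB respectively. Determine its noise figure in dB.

12.9 dB

NF (dB) = SNR_in(dB) − SNR_out(dB) when the source is at T₀
NF = 33.0 − 20.1 = 12.9 dB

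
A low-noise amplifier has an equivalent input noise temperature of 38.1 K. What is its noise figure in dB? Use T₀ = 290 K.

0.536 dB

F = 1 + T_e/T₀ = 1 + 38.1/290 = 1.13138
NF = 10 log₁₀(1.13138) = 0.536 dB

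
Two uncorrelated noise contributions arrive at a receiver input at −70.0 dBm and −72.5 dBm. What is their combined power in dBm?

Convert to linear, add, convert back:
P₁ = 1.00×10⁻¹⁰ W, P₂ = 5.62×10⁻¹¹ W
P_tot = 1.56×10⁻¹⁰ W → 10 log₁₀(P_tot / 10⁻³) = −68.1 dBm

−68.1 dBm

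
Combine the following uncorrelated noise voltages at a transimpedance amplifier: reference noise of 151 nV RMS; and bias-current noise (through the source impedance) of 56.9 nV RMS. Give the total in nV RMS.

Uncorrelated sources add in power (mean-square): V_tot = √(ΣV_i²)
V_tot = √[(1.51×10⁻⁷)² + (5.69×10⁻⁸)²] = 1.61×10⁻⁷ V = 161 nV

161 nV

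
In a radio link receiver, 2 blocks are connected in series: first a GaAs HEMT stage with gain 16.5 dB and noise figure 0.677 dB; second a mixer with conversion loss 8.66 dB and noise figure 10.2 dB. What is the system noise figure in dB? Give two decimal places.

1.40 dB

Convert to linear (a loss of L dB is a gain of −L dB): F_i = 10^(NF_i/10), G_i = 10^(G_i,dB/10)
  Stage 1: F_1 = 10^(0.677/10) = 1.169, G_1 = 10^(16.5/10) = 44.67
  Stage 2: F_2 = 10^(10.2/10) = 10.47, G_2 = 10^(−8.66/10) = 0.1361
Friis cascade:
  F = 1.169 + (10.47 − 1)/44.67 = 1.381
NF = 10 log₁₀(1.381) = 1.40 dB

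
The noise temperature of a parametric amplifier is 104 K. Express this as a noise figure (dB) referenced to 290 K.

F = 1 + T_e/T₀ = 1 + 104/290 = 1.35862
NF = 10 log₁₀(1.35862) = 1.33 dB

1.33 dB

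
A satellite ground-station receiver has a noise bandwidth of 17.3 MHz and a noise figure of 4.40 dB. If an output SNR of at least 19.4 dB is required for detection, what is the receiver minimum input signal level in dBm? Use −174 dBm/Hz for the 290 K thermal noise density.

Sensitivity = −174 + 10 log₁₀(B) + NF + SNR_min
= −174 + 72.38 + 4.40 + 19.4
= −77.82 dBm → −77.8 dBm

−77.8 dBm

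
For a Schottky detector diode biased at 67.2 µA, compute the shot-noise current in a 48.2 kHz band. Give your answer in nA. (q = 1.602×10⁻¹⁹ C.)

1.02 nA

I_n = √(2qI·B)
2qI·B = 2 × 1.602×10⁻¹⁹ × 6.72×10⁻⁵ × 4.82×10⁴ = 1.04×10⁻¹⁸ A²
I_n = √(1.04×10⁻¹⁸) = 1.02×10⁻⁹ A = 1.02 nA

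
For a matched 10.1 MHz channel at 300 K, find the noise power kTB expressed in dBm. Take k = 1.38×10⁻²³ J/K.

−103.8 dBm

P_n = kTB = 1.38×10⁻²³ × 300 × 1.01×10⁷ = 4.18×10⁻¹⁴ W
In dBm: 10 log₁₀(4.18×10⁻¹⁴ / 10⁻³) = −103.8 dBm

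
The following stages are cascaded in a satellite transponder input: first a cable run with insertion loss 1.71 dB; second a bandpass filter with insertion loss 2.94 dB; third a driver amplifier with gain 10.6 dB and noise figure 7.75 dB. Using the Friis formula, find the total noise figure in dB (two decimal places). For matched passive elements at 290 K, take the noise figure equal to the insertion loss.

Convert to linear (a loss of L dB is a gain of −L dB): F_i = 10^(NF_i/10), G_i = 10^(G_i,dB/10)
  Stage 1: F_1 = 10^(1.71/10) = 1.483, G_1 = 10^(−1.71/10) = 0.6745
  Stage 2: F_2 = 10^(2.94/10) = 1.968, G_2 = 10^(−2.94/10) = 0.5082
  Stage 3: F_3 = 10^(7.75/10) = 5.957, G_3 = 10^(10.6/10) = 11.48
Friis cascade:
  F = 1.483 + (1.968 − 1)/0.6745 + (5.957 − 1)/0.3428 = 17.38
NF = 10 log₁₀(17.38) = 12.40 dB

12.40 dB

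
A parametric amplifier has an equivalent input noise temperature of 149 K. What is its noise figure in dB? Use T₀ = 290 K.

1.80 dB

F = 1 + T_e/T₀ = 1 + 149/290 = 1.51379
NF = 10 log₁₀(1.51379) = 1.80 dB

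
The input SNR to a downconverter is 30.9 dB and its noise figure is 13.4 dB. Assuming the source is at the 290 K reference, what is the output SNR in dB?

By definition F = SNR_in/SNR_out, so in dB: SNR_out = SNR_in − NF
SNR_out = 30.9 − 13.4 = 17.5 dB

17.5 dB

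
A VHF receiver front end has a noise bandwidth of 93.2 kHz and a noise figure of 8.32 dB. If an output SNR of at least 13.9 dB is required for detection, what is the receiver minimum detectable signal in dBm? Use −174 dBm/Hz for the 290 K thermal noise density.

−102.1 dBm

Sensitivity = −174 + 10 log₁₀(B) + NF + SNR_min
= −174 + 49.69 + 8.32 + 13.9
= −102.09 dBm → −102.1 dBm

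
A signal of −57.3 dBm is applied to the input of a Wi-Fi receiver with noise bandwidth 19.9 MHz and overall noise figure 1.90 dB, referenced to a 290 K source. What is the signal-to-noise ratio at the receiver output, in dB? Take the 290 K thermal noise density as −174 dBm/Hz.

Noise floor: N = −174 + 10 log₁₀(B) + NF
10 log₁₀(1.99×10⁷) = 72.99 dB
N = −174 + 72.99 + 1.90 = −99.11 dBm
SNR = P_sig − N = −57.3 − (−99.11) = 41.81 dB → 41.8 dB

41.8 dB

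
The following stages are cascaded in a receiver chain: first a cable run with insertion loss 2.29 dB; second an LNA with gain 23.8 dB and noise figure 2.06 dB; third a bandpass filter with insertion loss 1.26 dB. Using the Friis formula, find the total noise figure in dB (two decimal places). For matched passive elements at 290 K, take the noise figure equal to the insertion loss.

4.35 dB

Convert to linear (a loss of L dB is a gain of −L dB): F_i = 10^(NF_i/10), G_i = 10^(G_i,dB/10)
  Stage 1: F_1 = 10^(2.29/10) = 1.694, G_1 = 10^(−2.29/10) = 0.5902
  Stage 2: F_2 = 10^(2.06/10) = 1.607, G_2 = 10^(23.8/10) = 239.9
  Stage 3: F_3 = 10^(1.26/10) = 1.337, G_3 = 10^(−1.26/10) = 0.7482
Friis cascade:
  F = 1.694 + (1.607 − 1)/0.5902 + (1.337 − 1)/141.6 = 2.725
NF = 10 log₁₀(2.725) = 4.35 dB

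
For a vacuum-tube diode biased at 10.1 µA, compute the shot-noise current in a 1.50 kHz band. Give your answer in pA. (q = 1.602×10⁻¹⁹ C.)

I_n = √(2qI·B)
2qI·B = 2 × 1.602×10⁻¹⁹ × 1.01×10⁻⁵ × 1.50×10³ = 4.85×10⁻²¹ A²
I_n = √(4.85×10⁻²¹) = 6.97×10⁻¹¹ A = 69.7 pA

69.7 pA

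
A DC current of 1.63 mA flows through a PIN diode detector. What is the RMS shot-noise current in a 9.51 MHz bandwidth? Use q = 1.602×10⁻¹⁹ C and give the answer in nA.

70.5 nA

I_n = √(2qI·B)
2qI·B = 2 × 1.602×10⁻¹⁹ × 1.63×10⁻³ × 9.51×10⁶ = 4.97×10⁻¹⁵ A²
I_n = √(4.97×10⁻¹⁵) = 7.05×10⁻⁸ A = 70.5 nA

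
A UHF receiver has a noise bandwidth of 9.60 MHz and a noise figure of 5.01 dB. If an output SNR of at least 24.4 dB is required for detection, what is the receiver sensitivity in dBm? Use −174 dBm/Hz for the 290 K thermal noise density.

−74.8 dBm

Sensitivity = −174 + 10 log₁₀(B) + NF + SNR_min
= −174 + 69.82 + 5.01 + 24.4
= −74.77 dBm → −74.8 dBm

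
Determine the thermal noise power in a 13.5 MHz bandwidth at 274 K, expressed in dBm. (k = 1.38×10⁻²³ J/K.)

P_n = kTB = 1.38×10⁻²³ × 274 × 1.35×10⁷ = 5.10×10⁻¹⁴ W
In dBm: 10 log₁₀(5.10×10⁻¹⁴ / 10⁻³) = −102.9 dBm

−102.9 dBm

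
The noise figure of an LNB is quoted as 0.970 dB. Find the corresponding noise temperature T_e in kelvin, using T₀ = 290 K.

F = 10^(0.970/10) = 1.25026
T_e = (F − 1)·T₀ = (1.25026 − 1) × 290 = 72.6 K

72.6 K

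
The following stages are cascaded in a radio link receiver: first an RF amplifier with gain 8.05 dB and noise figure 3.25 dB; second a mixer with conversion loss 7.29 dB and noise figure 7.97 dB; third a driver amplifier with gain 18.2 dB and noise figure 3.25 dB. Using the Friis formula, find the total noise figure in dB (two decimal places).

5.88 dB

Convert to linear (a loss of L dB is a gain of −L dB): F_i = 10^(NF_i/10), G_i = 10^(G_i,dB/10)
  Stage 1: F_1 = 10^(3.25/10) = 2.113, G_1 = 10^(8.05/10) = 6.383
  Stage 2: F_2 = 10^(7.97/10) = 6.266, G_2 = 10^(−7.29/10) = 0.1866
  Stage 3: F_3 = 10^(3.25/10) = 2.113, G_3 = 10^(18.2/10) = 66.07
Friis cascade:
  F = 2.113 + (6.266 − 1)/6.383 + (2.113 − 1)/1.191 = 3.873
NF = 10 log₁₀(3.873) = 5.88 dB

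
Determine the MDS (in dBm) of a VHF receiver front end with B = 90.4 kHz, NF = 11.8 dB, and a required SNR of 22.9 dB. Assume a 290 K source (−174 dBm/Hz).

−89.7 dBm

Sensitivity = −174 + 10 log₁₀(B) + NF + SNR_min
= −174 + 49.56 + 11.8 + 22.9
= −89.74 dBm → −89.7 dBm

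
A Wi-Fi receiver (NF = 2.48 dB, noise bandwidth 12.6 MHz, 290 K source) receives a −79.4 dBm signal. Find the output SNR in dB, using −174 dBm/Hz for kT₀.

Noise floor: N = −174 + 10 log₁₀(B) + NF
10 log₁₀(1.26×10⁷) = 71 dB
N = −174 + 71 + 2.48 = −100.52 dBm
SNR = P_sig − N = −79.4 − (−100.52) = 21.12 dB → 21.1 dB

21.1 dB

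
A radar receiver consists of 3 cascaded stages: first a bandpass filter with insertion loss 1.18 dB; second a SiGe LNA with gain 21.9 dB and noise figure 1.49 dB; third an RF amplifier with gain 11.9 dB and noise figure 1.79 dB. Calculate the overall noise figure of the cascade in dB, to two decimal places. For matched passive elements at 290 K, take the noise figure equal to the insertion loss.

Convert to linear (a loss of L dB is a gain of −L dB): F_i = 10^(NF_i/10), G_i = 10^(G_i,dB/10)
  Stage 1: F_1 = 10^(1.18/10) = 1.312, G_1 = 10^(−1.18/10) = 0.7621
  Stage 2: F_2 = 10^(1.49/10) = 1.409, G_2 = 10^(21.9/10) = 154.9
  Stage 3: F_3 = 10^(1.79/10) = 1.510, G_3 = 10^(11.9/10) = 15.49
Friis cascade:
  F = 1.312 + (1.409 − 1)/0.7621 + (1.510 − 1)/118.0 = 1.854
NF = 10 log₁₀(1.854) = 2.68 dB

2.68 dB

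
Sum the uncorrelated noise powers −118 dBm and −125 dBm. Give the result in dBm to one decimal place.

Convert to linear, add, convert back:
P₁ = 1.58×10⁻¹⁵ W, P₂ = 3.16×10⁻¹⁶ W
P_tot = 1.90×10⁻¹⁵ W → 10 log₁₀(P_tot / 10⁻³) = −117.2 dBm

−117.2 dBm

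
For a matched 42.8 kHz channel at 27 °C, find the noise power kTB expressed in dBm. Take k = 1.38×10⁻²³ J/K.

−127.5 dBm

T = 27 °C + 273.15 = 300.15 K
P_n = kTB = 1.38×10⁻²³ × 300.15 × 4.28×10⁴ = 1.77×10⁻¹⁶ W
In dBm: 10 log₁₀(1.77×10⁻¹⁶ / 10⁻³) = −127.5 dBm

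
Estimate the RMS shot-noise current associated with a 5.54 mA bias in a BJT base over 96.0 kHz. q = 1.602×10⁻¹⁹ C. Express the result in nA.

I_n = √(2qI·B)
2qI·B = 2 × 1.602×10⁻¹⁹ × 5.54×10⁻³ × 9.60×10⁴ = 1.70×10⁻¹⁶ A²
I_n = √(1.70×10⁻¹⁶) = 1.31×10⁻⁸ A = 13.1 nA

13.1 nA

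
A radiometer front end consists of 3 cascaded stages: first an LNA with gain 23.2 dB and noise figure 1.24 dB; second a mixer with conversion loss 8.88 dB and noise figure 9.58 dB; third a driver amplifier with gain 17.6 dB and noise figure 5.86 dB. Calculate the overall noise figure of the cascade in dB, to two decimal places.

1.69 dB

Convert to linear (a loss of L dB is a gain of −L dB): F_i = 10^(NF_i/10), G_i = 10^(G_i,dB/10)
  Stage 1: F_1 = 10^(1.24/10) = 1.330, G_1 = 10^(23.2/10) = 208.9
  Stage 2: F_2 = 10^(9.58/10) = 9.078, G_2 = 10^(−8.88/10) = 0.1294
  Stage 3: F_3 = 10^(5.86/10) = 3.855, G_3 = 10^(17.6/10) = 57.54
Friis cascade:
  F = 1.330 + (9.078 − 1)/208.9 + (3.855 − 1)/27.04 = 1.475
NF = 10 log₁₀(1.475) = 1.69 dB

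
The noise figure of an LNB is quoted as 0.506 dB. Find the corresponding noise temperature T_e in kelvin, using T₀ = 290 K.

F = 10^(0.506/10) = 1.12357
T_e = (F − 1)·T₀ = (1.12357 − 1) × 290 = 35.8 K

35.8 K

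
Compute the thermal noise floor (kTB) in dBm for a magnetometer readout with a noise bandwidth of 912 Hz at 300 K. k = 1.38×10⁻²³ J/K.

−144.2 dBm

P_n = kTB = 1.38×10⁻²³ × 300 × 9.12×10² = 3.78×10⁻¹⁸ W
In dBm: 10 log₁₀(3.78×10⁻¹⁸ / 10⁻³) = −144.2 dBm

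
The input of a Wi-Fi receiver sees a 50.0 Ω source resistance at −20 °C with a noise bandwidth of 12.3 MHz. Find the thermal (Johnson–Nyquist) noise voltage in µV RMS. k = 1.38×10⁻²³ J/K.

T = −20 °C + 273.15 = 253.15 K
V_n = √(4kTRB)
4kTRB = 4 × 1.38×10⁻²³ × 253.15 × 5.00×10¹ × 1.23×10⁷ = 8.59×10⁻¹² V²
V_n = √(8.59×10⁻¹²) = 2.93×10⁻⁶ V = 2.93 µV

2.93 µV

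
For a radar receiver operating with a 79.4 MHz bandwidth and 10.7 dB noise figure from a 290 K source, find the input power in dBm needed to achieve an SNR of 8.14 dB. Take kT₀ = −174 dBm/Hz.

−76.2 dBm

Sensitivity = −174 + 10 log₁₀(B) + NF + SNR_min
= −174 + 79 + 10.7 + 8.14
= −76.16 dBm → −76.2 dBm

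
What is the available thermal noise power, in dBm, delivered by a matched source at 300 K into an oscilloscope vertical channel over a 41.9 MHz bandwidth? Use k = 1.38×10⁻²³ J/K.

P_n = kTB = 1.38×10⁻²³ × 300 × 4.19×10⁷ = 1.73×10⁻¹³ W
In dBm: 10 log₁₀(1.73×10⁻¹³ / 10⁻³) = −97.6 dBm

−97.6 dBm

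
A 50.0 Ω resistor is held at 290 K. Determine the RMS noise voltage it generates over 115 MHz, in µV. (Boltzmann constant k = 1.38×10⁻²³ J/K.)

V_n = √(4kTRB)
4kTRB = 4 × 1.38×10⁻²³ × 290 × 5.00×10¹ × 1.15×10⁸ = 9.20×10⁻¹¹ V²
V_n = √(9.20×10⁻¹¹) = 9.59×10⁻⁶ V = 9.59 µV

9.59 µV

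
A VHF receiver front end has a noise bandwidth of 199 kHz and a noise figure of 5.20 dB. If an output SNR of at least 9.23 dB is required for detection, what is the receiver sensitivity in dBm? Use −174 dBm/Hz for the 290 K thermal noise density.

Sensitivity = −174 + 10 log₁₀(B) + NF + SNR_min
= −174 + 52.99 + 5.20 + 9.23
= −106.58 dBm → −106.6 dBm

−106.6 dBm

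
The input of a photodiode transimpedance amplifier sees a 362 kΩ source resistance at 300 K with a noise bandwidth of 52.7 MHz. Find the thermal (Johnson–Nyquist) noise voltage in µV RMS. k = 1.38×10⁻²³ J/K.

V_n = √(4kTRB)
4kTRB = 4 × 1.38×10⁻²³ × 300 × 3.62×10⁵ × 5.27×10⁷ = 3.16×10⁻⁷ V²
V_n = √(3.16×10⁻⁷) = 5.62×10⁻⁴ V = 562 µV

562 µV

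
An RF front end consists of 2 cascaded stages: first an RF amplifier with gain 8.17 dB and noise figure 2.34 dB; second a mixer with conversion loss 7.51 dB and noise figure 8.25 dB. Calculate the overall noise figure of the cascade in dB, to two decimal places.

Convert to linear (a loss of L dB is a gain of −L dB): F_i = 10^(NF_i/10), G_i = 10^(G_i,dB/10)
  Stage 1: F_1 = 10^(2.34/10) = 1.714, G_1 = 10^(8.17/10) = 6.561
  Stage 2: F_2 = 10^(8.25/10) = 6.683, G_2 = 10^(−7.51/10) = 0.1774
Friis cascade:
  F = 1.714 + (6.683 − 1)/6.561 = 2.580
NF = 10 log₁₀(2.580) = 4.12 dB

4.12 dB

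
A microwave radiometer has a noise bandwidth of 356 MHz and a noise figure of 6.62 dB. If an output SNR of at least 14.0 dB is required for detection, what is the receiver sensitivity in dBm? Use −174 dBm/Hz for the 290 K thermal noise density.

Sensitivity = −174 + 10 log₁₀(B) + NF + SNR_min
= −174 + 85.51 + 6.62 + 14.0
= −67.87 dBm → −67.9 dBm

−67.9 dBm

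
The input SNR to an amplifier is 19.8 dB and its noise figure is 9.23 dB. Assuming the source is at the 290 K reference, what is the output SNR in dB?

10.57 dB

By definition F = SNR_in/SNR_out, so in dB: SNR_out = SNR_in − NF
SNR_out = 19.8 − 9.23 = 10.57 dB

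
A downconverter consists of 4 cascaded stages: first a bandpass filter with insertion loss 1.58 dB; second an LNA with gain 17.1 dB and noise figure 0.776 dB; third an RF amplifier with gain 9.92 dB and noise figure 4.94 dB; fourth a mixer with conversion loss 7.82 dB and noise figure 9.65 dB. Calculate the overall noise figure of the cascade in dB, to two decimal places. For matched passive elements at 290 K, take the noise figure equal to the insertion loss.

2.56 dB

Convert to linear (a loss of L dB is a gain of −L dB): F_i = 10^(NF_i/10), G_i = 10^(G_i,dB/10)
  Stage 1: F_1 = 10^(1.58/10) = 1.439, G_1 = 10^(−1.58/10) = 0.6950
  Stage 2: F_2 = 10^(0.776/10) = 1.196, G_2 = 10^(17.1/10) = 51.29
  Stage 3: F_3 = 10^(4.94/10) = 3.119, G_3 = 10^(9.92/10) = 9.817
  Stage 4: F_4 = 10^(9.65/10) = 9.226, G_4 = 10^(−7.82/10) = 0.1652
Friis cascade:
  F = 1.439 + (1.196 − 1)/0.6950 + (3.119 − 1)/35.65 + (9.226 − 1)/349.9 = 1.803
NF = 10 log₁₀(1.803) = 2.56 dB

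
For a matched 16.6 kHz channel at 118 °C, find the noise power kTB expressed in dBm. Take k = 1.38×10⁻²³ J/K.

T = 118 °C + 273.15 = 391.15 K
P_n = kTB = 1.38×10⁻²³ × 391.15 × 1.66×10⁴ = 8.96×10⁻¹⁷ W
In dBm: 10 log₁₀(8.96×10⁻¹⁷ / 10⁻³) = −130.5 dBm

−130.5 dBm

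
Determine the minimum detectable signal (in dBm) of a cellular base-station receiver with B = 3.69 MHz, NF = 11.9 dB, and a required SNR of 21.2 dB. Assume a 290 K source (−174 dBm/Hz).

Sensitivity = −174 + 10 log₁₀(B) + NF + SNR_min
= −174 + 65.67 + 11.9 + 21.2
= −75.23 dBm → −75.2 dBm

−75.2 dBm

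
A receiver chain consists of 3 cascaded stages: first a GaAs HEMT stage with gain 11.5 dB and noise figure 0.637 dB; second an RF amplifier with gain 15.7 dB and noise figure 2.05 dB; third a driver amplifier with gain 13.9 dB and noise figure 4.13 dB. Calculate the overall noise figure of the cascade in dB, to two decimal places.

0.81 dB

Convert to linear (a loss of L dB is a gain of −L dB): F_i = 10^(NF_i/10), G_i = 10^(G_i,dB/10)
  Stage 1: F_1 = 10^(0.637/10) = 1.158, G_1 = 10^(11.5/10) = 14.13
  Stage 2: F_2 = 10^(2.05/10) = 1.603, G_2 = 10^(15.7/10) = 37.15
  Stage 3: F_3 = 10^(4.13/10) = 2.588, G_3 = 10^(13.9/10) = 24.55
Friis cascade:
  F = 1.158 + (1.603 − 1)/14.13 + (2.588 − 1)/524.8 = 1.204
NF = 10 log₁₀(1.204) = 0.81 dB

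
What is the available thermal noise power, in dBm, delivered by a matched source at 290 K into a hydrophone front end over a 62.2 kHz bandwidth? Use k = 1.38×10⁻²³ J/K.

P_n = kTB = 1.38×10⁻²³ × 290 × 6.22×10⁴ = 2.49×10⁻¹⁶ W
In dBm: 10 log₁₀(2.49×10⁻¹⁶ / 10⁻³) = −126.0 dBm

−126.0 dBm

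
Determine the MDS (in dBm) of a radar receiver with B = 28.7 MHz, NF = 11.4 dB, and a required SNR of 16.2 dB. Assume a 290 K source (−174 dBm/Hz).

Sensitivity = −174 + 10 log₁₀(B) + NF + SNR_min
= −174 + 74.58 + 11.4 + 16.2
= −71.82 dBm → −71.8 dBm

−71.8 dBm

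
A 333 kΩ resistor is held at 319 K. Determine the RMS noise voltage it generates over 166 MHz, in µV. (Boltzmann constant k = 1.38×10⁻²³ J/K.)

V_n = √(4kTRB)
4kTRB = 4 × 1.38×10⁻²³ × 319 × 3.33×10⁵ × 1.66×10⁸ = 9.73×10⁻⁷ V²
V_n = √(9.73×10⁻⁷) = 9.87×10⁻⁴ V = 987 µV

987 µV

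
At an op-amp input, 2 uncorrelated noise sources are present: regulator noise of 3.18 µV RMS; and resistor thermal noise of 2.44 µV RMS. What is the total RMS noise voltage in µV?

4.01 µV

Uncorrelated sources add in power (mean-square): V_tot = √(ΣV_i²)
V_tot = √[(3.18×10⁻⁶)² + (2.44×10⁻⁶)²] = 4.01×10⁻⁶ V = 4.01 µV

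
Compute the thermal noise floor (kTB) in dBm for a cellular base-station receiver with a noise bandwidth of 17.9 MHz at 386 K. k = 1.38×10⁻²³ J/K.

−100.2 dBm

P_n = kTB = 1.38×10⁻²³ × 386 × 1.79×10⁷ = 9.53×10⁻¹⁴ W
In dBm: 10 log₁₀(9.53×10⁻¹⁴ / 10⁻³) = −100.2 dBm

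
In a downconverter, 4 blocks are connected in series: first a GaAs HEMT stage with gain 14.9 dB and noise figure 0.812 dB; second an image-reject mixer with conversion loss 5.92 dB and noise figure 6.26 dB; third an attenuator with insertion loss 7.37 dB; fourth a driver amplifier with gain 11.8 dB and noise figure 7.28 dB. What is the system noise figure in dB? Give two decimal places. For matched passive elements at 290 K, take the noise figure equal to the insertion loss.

Convert to linear (a loss of L dB is a gain of −L dB): F_i = 10^(NF_i/10), G_i = 10^(G_i,dB/10)
  Stage 1: F_1 = 10^(0.812/10) = 1.206, G_1 = 10^(14.9/10) = 30.90
  Stage 2: F_2 = 10^(6.26/10) = 4.227, G_2 = 10^(−5.92/10) = 0.2559
  Stage 3: F_3 = 10^(7.37/10) = 5.458, G_3 = 10^(−7.37/10) = 0.1832
  Stage 4: F_4 = 10^(7.28/10) = 5.346, G_4 = 10^(11.8/10) = 15.14
Friis cascade:
  F = 1.206 + (4.227 − 1)/30.90 + (5.458 − 1)/7.907 + (5.346 − 1)/1.449 = 4.873
NF = 10 log₁₀(4.873) = 6.88 dB

6.88 dB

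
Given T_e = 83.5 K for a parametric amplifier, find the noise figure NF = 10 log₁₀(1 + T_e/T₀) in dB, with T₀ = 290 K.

F = 1 + T_e/T₀ = 1 + 83.5/290 = 1.28793
NF = 10 log₁₀(1.28793) = 1.10 dB

1.10 dB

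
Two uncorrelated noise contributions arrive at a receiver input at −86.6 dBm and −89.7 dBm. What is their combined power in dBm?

Convert to linear, add, convert back:
P₁ = 2.19×10⁻¹² W, P₂ = 1.07×10⁻¹² W
P_tot = 3.26×10⁻¹² W → 10 log₁₀(P_tot / 10⁻³) = −84.9 dBm

−84.9 dBm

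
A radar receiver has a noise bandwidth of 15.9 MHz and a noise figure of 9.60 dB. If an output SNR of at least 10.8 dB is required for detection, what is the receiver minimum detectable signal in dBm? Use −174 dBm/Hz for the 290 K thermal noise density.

−81.6 dBm

Sensitivity = −174 + 10 log₁₀(B) + NF + SNR_min
= −174 + 72.01 + 9.60 + 10.8
= −81.59 dBm → −81.6 dBm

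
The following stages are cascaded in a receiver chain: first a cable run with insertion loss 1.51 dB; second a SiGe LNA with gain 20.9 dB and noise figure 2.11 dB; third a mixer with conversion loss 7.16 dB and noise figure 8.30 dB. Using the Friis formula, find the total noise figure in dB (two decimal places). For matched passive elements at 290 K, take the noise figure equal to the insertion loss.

3.74 dB

Convert to linear (a loss of L dB is a gain of −L dB): F_i = 10^(NF_i/10), G_i = 10^(G_i,dB/10)
  Stage 1: F_1 = 10^(1.51/10) = 1.416, G_1 = 10^(−1.51/10) = 0.7063
  Stage 2: F_2 = 10^(2.11/10) = 1.626, G_2 = 10^(20.9/10) = 123.0
  Stage 3: F_3 = 10^(8.30/10) = 6.761, G_3 = 10^(−7.16/10) = 0.1923
Friis cascade:
  F = 1.416 + (1.626 − 1)/0.7063 + (6.761 − 1)/86.90 = 2.368
NF = 10 log₁₀(2.368) = 3.74 dB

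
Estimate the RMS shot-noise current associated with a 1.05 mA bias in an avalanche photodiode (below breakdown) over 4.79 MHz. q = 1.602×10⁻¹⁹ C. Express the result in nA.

40.1 nA

I_n = √(2qI·B)
2qI·B = 2 × 1.602×10⁻¹⁹ × 1.05×10⁻³ × 4.79×10⁶ = 1.61×10⁻¹⁵ A²
I_n = √(1.61×10⁻¹⁵) = 4.01×10⁻⁸ A = 40.1 nA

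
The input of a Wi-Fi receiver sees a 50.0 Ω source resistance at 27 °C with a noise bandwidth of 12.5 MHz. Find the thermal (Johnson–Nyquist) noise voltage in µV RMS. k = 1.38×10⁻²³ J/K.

3.22 µV

T = 27 °C + 273.15 = 300.15 K
V_n = √(4kTRB)
4kTRB = 4 × 1.38×10⁻²³ × 300.15 × 5.00×10¹ × 1.25×10⁷ = 1.04×10⁻¹¹ V²
V_n = √(1.04×10⁻¹¹) = 3.22×10⁻⁶ V = 3.22 µV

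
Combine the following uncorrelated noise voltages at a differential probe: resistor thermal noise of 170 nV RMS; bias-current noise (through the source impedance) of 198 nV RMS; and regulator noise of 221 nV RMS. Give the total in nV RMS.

342 nV

Uncorrelated sources add in power (mean-square): V_tot = √(ΣV_i²)
V_tot = √[(1.70×10⁻⁷)² + (1.98×10⁻⁷)² + (2.21×10⁻⁷)²] = 3.42×10⁻⁷ V = 342 nV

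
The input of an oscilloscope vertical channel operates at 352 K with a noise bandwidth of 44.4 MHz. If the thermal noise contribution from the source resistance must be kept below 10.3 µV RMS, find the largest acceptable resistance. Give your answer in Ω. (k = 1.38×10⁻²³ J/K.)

Johnson–Nyquist: V_n = √(4kTRB) ⇒ R = V_n² / (4kTB)
4kTB = 4 × 1.38×10⁻²³ × 352 × 4.44×10⁷ = 8.63×10⁻¹³
R = (1.03×10⁻⁵)² / 8.63×10⁻¹³ = 1.23×10² Ω = 123 Ω

123 Ω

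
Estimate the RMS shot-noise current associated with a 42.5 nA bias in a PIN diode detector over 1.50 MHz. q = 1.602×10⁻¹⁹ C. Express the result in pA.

143 pA

I_n = √(2qI·B)
2qI·B = 2 × 1.602×10⁻¹⁹ × 4.25×10⁻⁸ × 1.50×10⁶ = 2.04×10⁻²⁰ A²
I_n = √(2.04×10⁻²⁰) = 1.43×10⁻¹⁰ A = 143 pA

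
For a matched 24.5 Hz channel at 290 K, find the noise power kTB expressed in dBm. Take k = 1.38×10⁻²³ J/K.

−160.1 dBm

P_n = kTB = 1.38×10⁻²³ × 290 × 2.45×10¹ = 9.80×10⁻²⁰ W
In dBm: 10 log₁₀(9.80×10⁻²⁰ / 10⁻³) = −160.1 dBm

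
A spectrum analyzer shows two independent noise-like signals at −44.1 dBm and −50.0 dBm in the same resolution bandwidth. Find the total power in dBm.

Convert to linear, add, convert back:
P₁ = 3.89×10⁻⁸ W, P₂ = 1.00×10⁻⁸ W
P_tot = 4.89×10⁻⁸ W → 10 log₁₀(P_tot / 10⁻³) = −43.1 dBm

−43.1 dBm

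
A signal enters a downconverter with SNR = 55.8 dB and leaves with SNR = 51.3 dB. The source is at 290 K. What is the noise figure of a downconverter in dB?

NF (dB) = SNR_in(dB) − SNR_out(dB) when the source is at T₀
NF = 55.8 − 51.3 = 4.5 dB

4.5 dB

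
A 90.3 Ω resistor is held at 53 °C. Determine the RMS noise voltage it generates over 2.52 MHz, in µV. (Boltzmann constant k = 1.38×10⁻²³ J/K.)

T = 53 °C + 273.15 = 326.15 K
V_n = √(4kTRB)
4kTRB = 4 × 1.38×10⁻²³ × 326.15 × 9.03×10¹ × 2.52×10⁶ = 4.10×10⁻¹² V²
V_n = √(4.10×10⁻¹²) = 2.02×10⁻⁶ V = 2.02 µV

2.02 µV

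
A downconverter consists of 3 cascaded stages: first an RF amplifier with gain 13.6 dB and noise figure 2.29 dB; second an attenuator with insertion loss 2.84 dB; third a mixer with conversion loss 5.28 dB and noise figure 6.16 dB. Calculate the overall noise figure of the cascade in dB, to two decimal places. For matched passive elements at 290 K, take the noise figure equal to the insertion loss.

Convert to linear (a loss of L dB is a gain of −L dB): F_i = 10^(NF_i/10), G_i = 10^(G_i,dB/10)
  Stage 1: F_1 = 10^(2.29/10) = 1.694, G_1 = 10^(13.6/10) = 22.91
  Stage 2: F_2 = 10^(2.84/10) = 1.923, G_2 = 10^(−2.84/10) = 0.5200
  Stage 3: F_3 = 10^(6.16/10) = 4.130, G_3 = 10^(−5.28/10) = 0.2965
Friis cascade:
  F = 1.694 + (1.923 − 1)/22.91 + (4.130 − 1)/11.91 = 1.997
NF = 10 log₁₀(1.997) = 3.00 dB

3.00 dB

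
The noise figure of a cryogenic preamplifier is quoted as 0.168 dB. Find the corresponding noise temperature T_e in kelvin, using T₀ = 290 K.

F = 10^(0.168/10) = 1.03944
T_e = (F − 1)·T₀ = (1.03944 − 1) × 290 = 11.4 K

11.4 K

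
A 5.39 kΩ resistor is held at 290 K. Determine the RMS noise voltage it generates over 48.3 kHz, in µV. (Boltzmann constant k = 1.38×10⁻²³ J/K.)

V_n = √(4kTRB)
4kTRB = 4 × 1.38×10⁻²³ × 290 × 5.39×10³ × 4.83×10⁴ = 4.17×10⁻¹² V²
V_n = √(4.17×10⁻¹²) = 2.04×10⁻⁶ V = 2.04 µV

2.04 µV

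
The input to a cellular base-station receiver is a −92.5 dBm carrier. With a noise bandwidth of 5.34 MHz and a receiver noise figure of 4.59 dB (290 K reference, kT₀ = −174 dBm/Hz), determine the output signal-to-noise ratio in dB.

Noise floor: N = −174 + 10 log₁₀(B) + NF
10 log₁₀(5.34×10⁶) = 67.28 dB
N = −174 + 67.28 + 4.59 = −102.13 dBm
SNR = P_sig − N = −92.5 − (−102.13) = 9.63 dB → 9.6 dB

9.6 dB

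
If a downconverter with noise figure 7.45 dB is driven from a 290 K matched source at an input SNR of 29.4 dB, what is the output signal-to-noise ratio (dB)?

By definition F = SNR_in/SNR_out, so in dB: SNR_out = SNR_in − NF
SNR_out = 29.4 − 7.45 = 21.95 dB

21.95 dB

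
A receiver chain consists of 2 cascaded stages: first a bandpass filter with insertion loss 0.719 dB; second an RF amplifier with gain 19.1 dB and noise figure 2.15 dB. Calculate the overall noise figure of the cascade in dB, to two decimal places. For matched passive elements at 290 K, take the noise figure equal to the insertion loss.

2.87 dB

Convert to linear (a loss of L dB is a gain of −L dB): F_i = 10^(NF_i/10), G_i = 10^(G_i,dB/10)
  Stage 1: F_1 = 10^(0.719/10) = 1.180, G_1 = 10^(−0.719/10) = 0.8474
  Stage 2: F_2 = 10^(2.15/10) = 1.641, G_2 = 10^(19.1/10) = 81.28
Friis cascade:
  F = 1.180 + (1.641 − 1)/0.8474 = 1.936
NF = 10 log₁₀(1.936) = 2.87 dB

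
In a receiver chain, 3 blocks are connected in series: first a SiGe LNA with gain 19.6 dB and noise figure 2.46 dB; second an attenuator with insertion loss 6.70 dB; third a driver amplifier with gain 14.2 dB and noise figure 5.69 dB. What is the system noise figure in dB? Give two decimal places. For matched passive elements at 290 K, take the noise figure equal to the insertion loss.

2.88 dB

Convert to linear (a loss of L dB is a gain of −L dB): F_i = 10^(NF_i/10), G_i = 10^(G_i,dB/10)
  Stage 1: F_1 = 10^(2.46/10) = 1.762, G_1 = 10^(19.6/10) = 91.20
  Stage 2: F_2 = 10^(6.70/10) = 4.677, G_2 = 10^(−6.70/10) = 0.2138
  Stage 3: F_3 = 10^(5.69/10) = 3.707, G_3 = 10^(14.2/10) = 26.30
Friis cascade:
  F = 1.762 + (4.677 − 1)/91.20 + (3.707 − 1)/19.50 = 1.941
NF = 10 log₁₀(1.941) = 2.88 dB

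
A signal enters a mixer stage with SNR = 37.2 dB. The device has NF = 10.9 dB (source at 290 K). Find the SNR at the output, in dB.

By definition F = SNR_in/SNR_out, so in dB: SNR_out = SNR_in − NF
SNR_out = 37.2 − 10.9 = 26.3 dB

26.3 dB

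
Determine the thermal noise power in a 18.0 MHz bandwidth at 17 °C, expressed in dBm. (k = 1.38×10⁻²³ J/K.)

T = 17 °C + 273.15 = 290.15 K
P_n = kTB = 1.38×10⁻²³ × 290.15 × 1.80×10⁷ = 7.21×10⁻¹⁴ W
In dBm: 10 log₁₀(7.21×10⁻¹⁴ / 10⁻³) = −101.4 dBm

−101.4 dBm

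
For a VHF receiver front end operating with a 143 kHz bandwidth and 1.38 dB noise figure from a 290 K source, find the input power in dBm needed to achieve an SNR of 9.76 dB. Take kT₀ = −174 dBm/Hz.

Sensitivity = −174 + 10 log₁₀(B) + NF + SNR_min
= −174 + 51.55 + 1.38 + 9.76
= −111.31 dBm → −111.3 dBm

−111.3 dBm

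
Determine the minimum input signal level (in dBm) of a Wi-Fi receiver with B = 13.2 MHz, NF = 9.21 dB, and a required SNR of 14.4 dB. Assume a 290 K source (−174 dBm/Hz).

−79.2 dBm

Sensitivity = −174 + 10 log₁₀(B) + NF + SNR_min
= −174 + 71.21 + 9.21 + 14.4
= −79.18 dBm → −79.2 dBm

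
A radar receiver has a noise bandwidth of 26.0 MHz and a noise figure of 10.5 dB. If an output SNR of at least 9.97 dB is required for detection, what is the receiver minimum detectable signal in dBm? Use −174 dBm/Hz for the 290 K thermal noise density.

Sensitivity = −174 + 10 log₁₀(B) + NF + SNR_min
= −174 + 74.15 + 10.5 + 9.97
= −79.38 dBm → −79.4 dBm

−79.4 dBm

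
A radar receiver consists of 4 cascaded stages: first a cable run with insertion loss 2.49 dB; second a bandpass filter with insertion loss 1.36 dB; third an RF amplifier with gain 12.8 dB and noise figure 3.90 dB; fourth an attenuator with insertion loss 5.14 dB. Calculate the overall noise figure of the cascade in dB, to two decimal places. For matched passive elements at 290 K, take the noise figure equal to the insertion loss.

7.96 dB

Convert to linear (a loss of L dB is a gain of −L dB): F_i = 10^(NF_i/10), G_i = 10^(G_i,dB/10)
  Stage 1: F_1 = 10^(2.49/10) = 1.774, G_1 = 10^(−2.49/10) = 0.5636
  Stage 2: F_2 = 10^(1.36/10) = 1.368, G_2 = 10^(−1.36/10) = 0.7311
  Stage 3: F_3 = 10^(3.90/10) = 2.455, G_3 = 10^(12.8/10) = 19.05
  Stage 4: F_4 = 10^(5.14/10) = 3.266, G_4 = 10^(−5.14/10) = 0.3062
Friis cascade:
  F = 1.774 + (1.368 − 1)/0.5636 + (2.455 − 1)/0.4121 + (3.266 − 1)/7.852 = 6.245
NF = 10 log₁₀(6.245) = 7.96 dB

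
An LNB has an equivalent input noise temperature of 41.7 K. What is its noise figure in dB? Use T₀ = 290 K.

F = 1 + T_e/T₀ = 1 + 41.7/290 = 1.14379
NF = 10 log₁₀(1.14379) = 0.583 dB

0.583 dB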